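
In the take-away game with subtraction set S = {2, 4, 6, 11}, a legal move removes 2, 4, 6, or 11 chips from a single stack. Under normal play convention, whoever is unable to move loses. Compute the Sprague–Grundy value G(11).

1

n :  0  1  2  3  4  5  6  7  8  9 10 11
G :  0  0  1  1  2  2  3  3  0  0  1  1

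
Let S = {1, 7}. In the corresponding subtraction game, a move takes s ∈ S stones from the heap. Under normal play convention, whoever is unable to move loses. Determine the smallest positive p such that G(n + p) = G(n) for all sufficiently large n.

n :  0  1  2  3  4  5  6  7  8  9 10 11 12 13 14
G :  0  1  0  1  0  1  0  1  0  1  0  1  0  1  0
G(n+2) = G(n) holds for n = 0,…,6 (a full window of length max(S) = 7), so the sequence is purely periodic with period 2.

2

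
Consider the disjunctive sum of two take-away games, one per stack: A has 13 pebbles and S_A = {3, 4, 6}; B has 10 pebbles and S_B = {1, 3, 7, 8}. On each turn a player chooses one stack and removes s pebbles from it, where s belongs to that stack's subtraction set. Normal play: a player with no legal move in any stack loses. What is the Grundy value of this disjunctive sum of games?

3

Stack A, S = {3, 4, 6}:
G(0) = 0
G(1) = mex{} = 0
G(2) = mex{} = 0
G(3) = mex{0} = 1
G(4) = mex{0,0} = 1
G(5) = mex{0,0} = 1
G(6) = mex{1,0,0} = 2
G(7) = mex{1,1,0} = 2
G(8) = mex{1,1,0} = 2
G(9) = mex{2,1,1} = 0
G(10) = mex{2,2,1} = 0
G(11) = mex{2,2,1} = 0
G(12) = mex{0,2,2} = 1
G(13) = mex{0,0,2} = 1
G_A(13) = 1.
Stack B, S = {1, 3, 7, 8}:
n :  0  1  2  3  4  5  6  7  8  9 10
G :  0  1  0  1  0  1  0  1  2  3  2
G_B(10) = 2.
Combined Grundy value = 1 ⊕ 2 = 3.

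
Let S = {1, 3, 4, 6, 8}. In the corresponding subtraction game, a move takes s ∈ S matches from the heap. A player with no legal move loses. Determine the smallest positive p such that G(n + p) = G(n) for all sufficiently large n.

G(0) = 0
G(1) = mex{0} = 1
G(2) = mex{1} = 0
G(3) = mex{0,0} = 1
G(4) = mex{1,1,0} = 2
G(5) = mex{2,0,1} = 3
G(6) = mex{3,1,0,0} = 2
G(7) = mex{2,2,1,1} = 0
G(8) = mex{0,3,2,0,0} = 1
G(9) = mex{1,2,3,1,1} = 0
G(10) = mex{0,0,2,2,0} = 1
G(11) = mex{1,1,0,3,1} = 2
G(12) = mex{2,0,1,2,2} = 3
G(13) = mex{3,1,0,0,3} = 2
G(14) = mex{2,2,1,1,2} = 0
G(15) = mex{0,3,2,0,0} = 1
G(16) = mex{1,2,3,1,1} = 0
G(n+7) = G(n) holds for n = 0,…,7 (a full window of length max(S) = 8), so the sequence is purely periodic with period 7.

7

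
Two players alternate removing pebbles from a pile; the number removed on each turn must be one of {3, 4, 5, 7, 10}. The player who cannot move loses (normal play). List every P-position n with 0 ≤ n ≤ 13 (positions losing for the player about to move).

G(0) = 0
G(1) = mex{} = 0
G(2) = mex{} = 0
G(3) = mex{0} = 1
G(4) = mex{0,0} = 1
G(5) = mex{0,0,0} = 1
G(6) = mex{1,0,0} = 2
G(7) = mex{1,1,0,0} = 2
G(8) = mex{1,1,1,0} = 2
G(9) = mex{2,1,1,0} = 3
G(10) = mex{2,2,1,1,0} = 3
G(11) = mex{2,2,2,1,0} = 3
G(12) = mex{3,2,2,1,0} = 4
G(13) = mex{3,3,2,2,1} = 0
P-positions are exactly the n with G(n) = 0.

0, 1, 2, 13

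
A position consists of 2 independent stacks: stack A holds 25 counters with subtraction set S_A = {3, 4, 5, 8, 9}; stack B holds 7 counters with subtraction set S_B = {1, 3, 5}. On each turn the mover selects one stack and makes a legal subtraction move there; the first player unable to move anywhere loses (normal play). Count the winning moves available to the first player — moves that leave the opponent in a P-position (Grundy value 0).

Stack A, S = {3, 4, 5, 8, 9}:
n :  0  1  2  3  4  5  6  7  8  9 10 11 12 13 14 15 16 17 18 19 20 21 22 23 24 25
G :  0  0  0  1  1  1  2  2  2  3  3  3  0  0  0  1  1  1  2  2  2  3  3  3  0  0
G_A(25) = 0.
Stack B, S = {1, 3, 5}:
n : 0 1 2 3 4 5 6 7
G : 0 1 0 1 0 1 0 1
G_B(7) = 1.
Combined Grundy value = 0 ⊕ 1 = 1.
A winning move leaves total XOR = 0, i.e. changes one component's Grundy value g to g ⊕ X where X is the current total.
Stack A: need g' = 0⊕1 = 1. Options: 25−3→G=3, 25−4→G=3, 25−5→G=2, 25−8→G=1, 25−9→G=1. Hits: 2.
Stack B: need g' = 1⊕1 = 0. Options: 7−1→G=0, 7−3→G=0, 7−5→G=0. Hits: 3.

5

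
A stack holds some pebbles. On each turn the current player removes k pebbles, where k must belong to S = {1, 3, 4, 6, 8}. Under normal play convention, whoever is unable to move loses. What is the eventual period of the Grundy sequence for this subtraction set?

n :  0  1  2  3  4  5  6  7  8  9 10 11 12 13 14 15 16
G :  0  1  0  1  2  3  2  0  1  0  1  2  3  2  0  1  0
G(n+7) = G(n) holds for n = 0,…,7 (a full window of length max(S) = 8), so the sequence is purely periodic with period 7.

7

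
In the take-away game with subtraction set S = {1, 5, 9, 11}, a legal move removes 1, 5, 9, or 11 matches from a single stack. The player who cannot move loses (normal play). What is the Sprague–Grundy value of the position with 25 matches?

1

n :  0  1  2  3  4  5  6  7  8  9 10 11 12 13 14 15 16 17 18 19 20 21 22 23 24 25
G :  0  1  0  1  0  1  0  1  0  1  0  1  0  1  0  1  0  1  0  1  0  1  0  1  0  1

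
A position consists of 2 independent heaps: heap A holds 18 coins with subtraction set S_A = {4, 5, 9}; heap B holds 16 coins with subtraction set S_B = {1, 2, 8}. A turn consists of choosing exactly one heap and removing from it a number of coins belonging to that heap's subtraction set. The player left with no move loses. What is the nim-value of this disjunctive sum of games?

Heap A, S = {4, 5, 9}:
n :  0  1  2  3  4  5  6  7  8  9 10 11 12 13 14 15 16 17 18
G :  0  0  0  0  1  1  1  1  2  2  2  2  3  0  0  0  0  1  1
G_A(18) = 1.
Heap B, S = {1, 2, 8}:
G(0) = 0
G(1) = mex{0} = 1
G(2) = mex{1,0} = 2
G(3) = mex{2,1} = 0
G(4) = mex{0,2} = 1
G(5) = mex{1,0} = 2
G(6) = mex{2,1} = 0
G(7) = mex{0,2} = 1
G(8) = mex{1,0,0} = 2
G(9) = mex{2,1,1} = 0
G(10) = mex{0,2,2} = 1
G(11) = mex{1,0,0} = 2
G(12) = mex{2,1,1} = 0
G(13) = mex{0,2,2} = 1
G(14) = mex{1,0,0} = 2
G(15) = mex{2,1,1} = 0
G(16) = mex{0,2,2} = 1
G_B(16) = 1.
Combined Grundy value = 1 ⊕ 1 = 0.

0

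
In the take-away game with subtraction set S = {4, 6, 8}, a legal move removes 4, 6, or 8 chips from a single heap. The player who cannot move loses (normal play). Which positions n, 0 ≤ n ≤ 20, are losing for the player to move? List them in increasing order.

n :  0  1  2  3  4  5  6  7  8  9 10 11 12 13 14 15 16 17 18 19 20
G :  0  0  0  0  1  1  1  1  2  2  2  2  0  0  0  0  1  1  1  1  2
P-positions are exactly the n with G(n) = 0.

0, 1, 2, 3, 12, 13, 14, 15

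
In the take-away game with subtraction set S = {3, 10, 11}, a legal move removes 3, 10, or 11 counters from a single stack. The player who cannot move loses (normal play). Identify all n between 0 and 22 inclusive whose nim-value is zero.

n :  0  1  2  3  4  5  6  7  8  9 10 11 12 13 14 15 16 17 18 19 20 21 22
G :  0  0  0  1  1  1  0  0  0  1  1  1  2  2  0  0  3  1  1  2  0  0  0
P-positions are exactly the n with G(n) = 0.

0, 1, 2, 6, 7, 8, 14, 15, 20, 21, 22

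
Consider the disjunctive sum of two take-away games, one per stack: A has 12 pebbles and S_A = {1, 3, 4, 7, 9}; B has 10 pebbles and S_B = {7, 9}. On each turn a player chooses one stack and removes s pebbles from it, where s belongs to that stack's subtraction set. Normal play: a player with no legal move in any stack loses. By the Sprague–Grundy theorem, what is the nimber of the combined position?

Stack A, S = {1, 3, 4, 7, 9}:
n :  0  1  2  3  4  5  6  7  8  9 10 11 12
G :  0  1  0  1  2  3  2  3  0  1  0  1  2
G_A(12) = 2.
Stack B, S = {7, 9}:
G(0) = 0
G(1) = mex{} = 0
G(2) = mex{} = 0
G(3) = mex{} = 0
G(4) = mex{} = 0
G(5) = mex{} = 0
G(6) = mex{} = 0
G(7) = mex{0} = 1
G(8) = mex{0} = 1
G(9) = mex{0,0} = 1
G(10) = mex{0,0} = 1
G_B(10) = 1.
Combined Grundy value = 2 ⊕ 1 = 3.

3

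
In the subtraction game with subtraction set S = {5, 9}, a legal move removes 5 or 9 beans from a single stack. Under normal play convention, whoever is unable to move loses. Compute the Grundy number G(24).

2

n :  0  1  2  3  4  5  6  7  8  9 10 11 12 13 14 15 16 17 18 19 20 21 22 23 24
G :  0  0  0  0  0  1  1  1  1  1  2  2  2  2  0  0  0  0  0  1  1  1  1  1  2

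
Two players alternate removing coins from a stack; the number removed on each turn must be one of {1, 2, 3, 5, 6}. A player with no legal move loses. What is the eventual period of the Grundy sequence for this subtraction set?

G(0) = 0
G(1) = mex{0} = 1
G(2) = mex{1,0} = 2
G(3) = mex{2,1,0} = 3
G(4) = mex{3,2,1} = 0
G(5) = mex{0,3,2,0} = 1
G(6) = mex{1,0,3,1,0} = 2
G(7) = mex{2,1,0,2,1} = 3
G(8) = mex{3,2,1,3,2} = 0
G(9) = mex{0,3,2,0,3} = 1
G(10) = mex{1,0,3,1,0} = 2
G(11) = mex{2,1,0,2,1} = 3
G(12) = mex{3,2,1,3,2} = 0
G(13) = mex{0,3,2,0,3} = 1
G(14) = mex{1,0,3,1,0} = 2
G(n+4) = G(n) holds for n = 0,…,5 (a full window of length max(S) = 6), so the sequence is purely periodic with period 4.

4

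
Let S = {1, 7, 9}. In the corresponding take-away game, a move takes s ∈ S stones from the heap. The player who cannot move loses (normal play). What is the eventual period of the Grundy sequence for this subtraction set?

n :  0  1  2  3  4  5  6  7  8  9 10 11 12 13 14
G :  0  1  0  1  0  1  0  1  0  1  0  1  0  1  0
G(n+2) = G(n) holds for n = 0,…,8 (a full window of length max(S) = 9), so the sequence is purely periodic with period 2.

2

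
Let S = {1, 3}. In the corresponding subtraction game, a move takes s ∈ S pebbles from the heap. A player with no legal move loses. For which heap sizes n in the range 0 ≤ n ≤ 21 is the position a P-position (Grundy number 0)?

G(0) = 0
G(1) = mex{0} = 1
G(2) = mex{1} = 0
G(3) = mex{0,0} = 1
G(4) = mex{1,1} = 0
G(5) = mex{0,0} = 1
G(6) = mex{1,1} = 0
G(7) = mex{0,0} = 1
G(8) = mex{1,1} = 0
G(9) = mex{0,0} = 1
G(10) = mex{1,1} = 0
G(11) = mex{0,0} = 1
G(12) = mex{1,1} = 0
G(13) = mex{0,0} = 1
G(14) = mex{1,1} = 0
G(15) = mex{0,0} = 1
G(16) = mex{1,1} = 0
G(17) = mex{0,0} = 1
G(18) = mex{1,1} = 0
G(19) = mex{0,0} = 1
G(20) = mex{1,1} = 0
G(21) = mex{0,0} = 1
P-positions are exactly the n with G(n) = 0.

0, 2, 4, 6, 8, 10, 12, 14, 16, 18, 20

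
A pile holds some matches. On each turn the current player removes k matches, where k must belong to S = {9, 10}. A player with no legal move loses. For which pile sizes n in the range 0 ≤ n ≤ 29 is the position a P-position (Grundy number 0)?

0, 1, 2, 3, 4, 5, 6, 7, 8, 19, 20, 21, 22, 23, 24, 25, 26, 27

n :  0  1  2  3  4  5  6  7  8  9 10 11 12 13 14 15 16 17 18 19 20 21 22 23 24 25 26 27 28 29
G :  0  0  0  0  0  0  0  0  0  1  1  1  1  1  1  1  1  1  2  0  0  0  0  0  0  0  0  0  1  1
P-positions are exactly the n with G(n) = 0.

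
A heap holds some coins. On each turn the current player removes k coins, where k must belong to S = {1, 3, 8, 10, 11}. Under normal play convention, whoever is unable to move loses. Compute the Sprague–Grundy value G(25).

1

G(0) = 0
G(1) = mex{0} = 1
G(2) = mex{1} = 0
G(3) = mex{0,0} = 1
G(4) = mex{1,1} = 0
G(5) = mex{0,0} = 1
G(6) = mex{1,1} = 0
G(7) = mex{0,0} = 1
G(8) = mex{1,1,0} = 2
G(9) = mex{2,0,1} = 3
G(10) = mex{3,1,0,0} = 2
G(11) = mex{2,2,1,1,0} = 3
G(12) = mex{3,3,0,0,1} = 2
G(13) = mex{2,2,1,1,0} = 3
G(14) = mex{3,3,0,0,1} = 2
G(15) = mex{2,2,1,1,0} = 3
G(16) = mex{3,3,2,0,1} = 4
G(17) = mex{4,2,3,1,0} = 5
G(18) = mex{5,3,2,2,1} = 0
G(19) = mex{0,4,3,3,2} = 1
G(20) = mex{1,5,2,2,3} = 0
G(21) = mex{0,0,3,3,2} = 1
G(22) = mex{1,1,2,2,3} = 0
G(23) = mex{0,0,3,3,2} = 1
G(24) = mex{1,1,4,2,3} = 0
G(25) = mex{0,0,5,3,2} = 1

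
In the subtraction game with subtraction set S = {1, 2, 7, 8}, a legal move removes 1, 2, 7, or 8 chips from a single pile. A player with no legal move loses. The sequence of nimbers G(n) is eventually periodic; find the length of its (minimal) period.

n :  0  1  2  3  4  5  6  7  8  9 10 11 12 13 14
G :  0  1  2  0  1  2  0  1  2  0  1  2  0  1  2
G(n+3) = G(n) holds for n = 0,…,7 (a full window of length max(S) = 8), so the sequence is purely periodic with period 3.

3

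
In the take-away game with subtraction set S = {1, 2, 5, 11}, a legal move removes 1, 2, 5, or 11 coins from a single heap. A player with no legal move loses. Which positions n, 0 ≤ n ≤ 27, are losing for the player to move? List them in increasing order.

0, 3, 6, 9, 12, 15, 18, 21, 24, 27

G(0) = 0
G(1) = mex{0} = 1
G(2) = mex{1,0} = 2
G(3) = mex{2,1} = 0
G(4) = mex{0,2} = 1
G(5) = mex{1,0,0} = 2
G(6) = mex{2,1,1} = 0
G(7) = mex{0,2,2} = 1
G(8) = mex{1,0,0} = 2
G(9) = mex{2,1,1} = 0
G(10) = mex{0,2,2} = 1
G(11) = mex{1,0,0,0} = 2
G(12) = mex{2,1,1,1} = 0
G(13) = mex{0,2,2,2} = 1
G(14) = mex{1,0,0,0} = 2
G(15) = mex{2,1,1,1} = 0
G(16) = mex{0,2,2,2} = 1
G(17) = mex{1,0,0,0} = 2
G(18) = mex{2,1,1,1} = 0
G(19) = mex{0,2,2,2} = 1
G(20) = mex{1,0,0,0} = 2
G(21) = mex{2,1,1,1} = 0
G(22) = mex{0,2,2,2} = 1
G(23) = mex{1,0,0,0} = 2
G(24) = mex{2,1,1,1} = 0
G(25) = mex{0,2,2,2} = 1
G(26) = mex{1,0,0,0} = 2
G(27) = mex{2,1,1,1} = 0
P-positions are exactly the n with G(n) = 0.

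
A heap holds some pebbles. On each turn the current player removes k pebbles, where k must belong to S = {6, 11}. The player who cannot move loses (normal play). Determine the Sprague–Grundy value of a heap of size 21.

G(0) = 0
G(1) = mex{} = 0
G(2) = mex{} = 0
G(3) = mex{} = 0
G(4) = mex{} = 0
G(5) = mex{} = 0
G(6) = mex{0} = 1
G(7) = mex{0} = 1
G(8) = mex{0} = 1
G(9) = mex{0} = 1
G(10) = mex{0} = 1
G(11) = mex{0,0} = 1
G(12) = mex{1,0} = 2
G(13) = mex{1,0} = 2
G(14) = mex{1,0} = 2
G(15) = mex{1,0} = 2
G(16) = mex{1,0} = 2
G(17) = mex{1,1} = 0
G(18) = mex{2,1} = 0
G(19) = mex{2,1} = 0
G(20) = mex{2,1} = 0
G(21) = mex{2,1} = 0

0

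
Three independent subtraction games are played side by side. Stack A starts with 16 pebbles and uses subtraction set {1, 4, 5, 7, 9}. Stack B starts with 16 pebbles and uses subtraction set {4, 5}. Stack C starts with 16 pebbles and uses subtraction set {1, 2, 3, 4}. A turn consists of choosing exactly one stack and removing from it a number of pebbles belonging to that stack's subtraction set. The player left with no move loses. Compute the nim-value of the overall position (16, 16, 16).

Stack A, S = {1, 4, 5, 7, 9}:
G(0) = 0
G(1) = mex{0} = 1
G(2) = mex{1} = 0
G(3) = mex{0} = 1
G(4) = mex{1,0} = 2
G(5) = mex{2,1,0} = 3
G(6) = mex{3,0,1} = 2
G(7) = mex{2,1,0,0} = 3
G(8) = mex{3,2,1,1} = 0
G(9) = mex{0,3,2,0,0} = 1
G(10) = mex{1,2,3,1,1} = 0
G(11) = mex{0,3,2,2,0} = 1
G(12) = mex{1,0,3,3,1} = 2
G(13) = mex{2,1,0,2,2} = 3
G(14) = mex{3,0,1,3,3} = 2
G(15) = mex{2,1,0,0,2} = 3
G(16) = mex{3,2,1,1,3} = 0
G_A(16) = 0.
Stack B, S = {4, 5}:
n :  0  1  2  3  4  5  6  7  8  9 10 11 12 13 14 15 16
G :  0  0  0  0  1  1  1  1  2  0  0  0  0  1  1  1  1
G_B(16) = 1.
Stack C, S = {1, 2, 3, 4}:
G(0) = 0
G(1) = mex{0} = 1
G(2) = mex{1,0} = 2
G(3) = mex{2,1,0} = 3
G(4) = mex{3,2,1,0} = 4
G(5) = mex{4,3,2,1} = 0
G(6) = mex{0,4,3,2} = 1
G(7) = mex{1,0,4,3} = 2
G(8) = mex{2,1,0,4} = 3
G(9) = mex{3,2,1,0} = 4
G(10) = mex{4,3,2,1} = 0
G(11) = mex{0,4,3,2} = 1
G(12) = mex{1,0,4,3} = 2
G(13) = mex{2,1,0,4} = 3
G(14) = mex{3,2,1,0} = 4
G(15) = mex{4,3,2,1} = 0
G(16) = mex{0,4,3,2} = 1
G_C(16) = 1.
Combined Grundy value = 0 ⊕ 1 ⊕ 1 = 0.

0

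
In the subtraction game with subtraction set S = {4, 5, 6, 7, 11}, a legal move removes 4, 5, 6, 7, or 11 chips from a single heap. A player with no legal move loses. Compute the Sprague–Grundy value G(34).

G(0) = 0
G(1) = mex{} = 0
G(2) = mex{} = 0
G(3) = mex{} = 0
G(4) = mex{0} = 1
G(5) = mex{0,0} = 1
G(6) = mex{0,0,0} = 1
G(7) = mex{0,0,0,0} = 1
G(8) = mex{1,0,0,0} = 2
G(9) = mex{1,1,0,0} = 2
G(10) = mex{1,1,1,0} = 2
G(11) = mex{1,1,1,1,0} = 2
G(12) = mex{2,1,1,1,0} = 3
G(13) = mex{2,2,1,1,0} = 3
G(14) = mex{2,2,2,1,0} = 3
G(15) = mex{2,2,2,2,1} = 0
G(16) = mex{3,2,2,2,1} = 0
G(17) = mex{3,3,2,2,1} = 0
G(18) = mex{3,3,3,2,1} = 0
G(19) = mex{0,3,3,3,2} = 1
G(20) = mex{0,0,3,3,2} = 1
G(21) = mex{0,0,0,3,2} = 1
G(22) = mex{0,0,0,0,2} = 1
G(23) = mex{1,0,0,0,3} = 2
G(24) = mex{1,1,0,0,3} = 2
G(25) = mex{1,1,1,0,3} = 2
G(26) = mex{1,1,1,1,0} = 2
G(27) = mex{2,1,1,1,0} = 3
G(28) = mex{2,2,1,1,0} = 3
G(29) = mex{2,2,2,1,0} = 3
G(30) = mex{2,2,2,2,1} = 0
G(31) = mex{3,2,2,2,1} = 0
G(32) = mex{3,3,2,2,1} = 0
G(33) = mex{3,3,3,2,1} = 0
G(34) = mex{0,3,3,3,2} = 1

1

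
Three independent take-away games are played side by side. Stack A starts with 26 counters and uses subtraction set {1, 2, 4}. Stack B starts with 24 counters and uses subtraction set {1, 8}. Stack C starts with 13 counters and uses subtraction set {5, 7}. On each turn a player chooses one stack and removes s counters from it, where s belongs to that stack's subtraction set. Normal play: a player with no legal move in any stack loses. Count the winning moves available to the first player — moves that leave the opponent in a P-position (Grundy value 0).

Stack A, S = {1, 2, 4}:
n :  0  1  2  3  4  5  6  7  8  9 10 11 12 13 14 15 16 17 18 19 20 21 22 23 24 25 26
G :  0  1  2  0  1  2  0  1  2  0  1  2  0  1  2  0  1  2  0  1  2  0  1  2  0  1  2
G_A(26) = 2.
Stack B, S = {1, 8}:
n :  0  1  2  3  4  5  6  7  8  9 10 11 12 13 14 15 16 17 18 19 20 21 22 23 24
G :  0  1  0  1  0  1  0  1  2  0  1  0  1  0  1  0  1  2  0  1  0  1  0  1  0
G_B(24) = 0.
Stack C, S = {5, 7}:
G(0) = 0
G(1) = mex{} = 0
G(2) = mex{} = 0
G(3) = mex{} = 0
G(4) = mex{} = 0
G(5) = mex{0} = 1
G(6) = mex{0} = 1
G(7) = mex{0,0} = 1
G(8) = mex{0,0} = 1
G(9) = mex{0,0} = 1
G(10) = mex{1,0} = 2
G(11) = mex{1,0} = 2
G(12) = mex{1,1} = 0
G(13) = mex{1,1} = 0
G_C(13) = 0.
Combined Grundy value = 2 ⊕ 0 ⊕ 0 = 2.
A winning move leaves total XOR = 0, i.e. changes one component's Grundy value g to g ⊕ X where X is the current total.
Stack A: need g' = 2⊕2 = 0. Options: 26−1→G=1, 26−2→G=0, 26−4→G=1. Hits: 1.
Stack B: need g' = 0⊕2 = 2. Options: 24−1→G=1, 24−8→G=1. Hits: 0.
Stack C: need g' = 0⊕2 = 2. Options: 13−5→G=1, 13−7→G=1. Hits: 0.

1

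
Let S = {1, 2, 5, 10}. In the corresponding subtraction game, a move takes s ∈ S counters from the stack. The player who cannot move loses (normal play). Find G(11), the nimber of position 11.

2

G(0) = 0
G(1) = mex{0} = 1
G(2) = mex{1,0} = 2
G(3) = mex{2,1} = 0
G(4) = mex{0,2} = 1
G(5) = mex{1,0,0} = 2
G(6) = mex{2,1,1} = 0
G(7) = mex{0,2,2} = 1
G(8) = mex{1,0,0} = 2
G(9) = mex{2,1,1} = 0
G(10) = mex{0,2,2,0} = 1
G(11) = mex{1,0,0,1} = 2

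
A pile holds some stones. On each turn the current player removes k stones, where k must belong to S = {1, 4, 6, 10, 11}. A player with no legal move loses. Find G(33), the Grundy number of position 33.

0

G(0) = 0
G(1) = mex{0} = 1
G(2) = mex{1} = 0
G(3) = mex{0} = 1
G(4) = mex{1,0} = 2
G(5) = mex{2,1} = 0
G(6) = mex{0,0,0} = 1
G(7) = mex{1,1,1} = 0
G(8) = mex{0,2,0} = 1
G(9) = mex{1,0,1} = 2
G(10) = mex{2,1,2,0} = 3
G(11) = mex{3,0,0,1,0} = 2
G(12) = mex{2,1,1,0,1} = 3
G(13) = mex{3,2,0,1,0} = 4
G(14) = mex{4,3,1,2,1} = 0
G(15) = mex{0,2,2,0,2} = 1
G(16) = mex{1,3,3,1,0} = 2
G(17) = mex{2,4,2,0,1} = 3
G(18) = mex{3,0,3,1,0} = 2
G(19) = mex{2,1,4,2,1} = 0
G(20) = mex{0,2,0,3,2} = 1
G(21) = mex{1,3,1,2,3} = 0
G(22) = mex{0,2,2,3,2} = 1
G(23) = mex{1,0,3,4,3} = 2
G(24) = mex{2,1,2,0,4} = 3
G(25) = mex{3,0,0,1,0} = 2
G(26) = mex{2,1,1,2,1} = 0
G(27) = mex{0,2,0,3,2} = 1
G(28) = mex{1,3,1,2,3} = 0
G(29) = mex{0,2,2,0,2} = 1
G(30) = mex{1,0,3,1,0} = 2
G(31) = mex{2,1,2,0,1} = 3
G(32) = mex{3,0,0,1,0} = 2
G(33) = mex{2,1,1,2,1} = 0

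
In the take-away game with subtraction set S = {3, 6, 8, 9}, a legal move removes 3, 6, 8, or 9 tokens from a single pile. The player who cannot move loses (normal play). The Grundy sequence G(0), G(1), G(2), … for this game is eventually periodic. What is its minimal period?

G(0) = 0
G(1) = mex{} = 0
G(2) = mex{} = 0
G(3) = mex{0} = 1
G(4) = mex{0} = 1
G(5) = mex{0} = 1
G(6) = mex{1,0} = 2
G(7) = mex{1,0} = 2
G(8) = mex{1,0,0} = 2
G(9) = mex{2,1,0,0} = 3
G(10) = mex{2,1,0,0} = 3
G(11) = mex{2,1,1,0} = 3
G(12) = mex{3,2,1,1} = 0
G(13) = mex{3,2,1,1} = 0
G(14) = mex{3,2,2,1} = 0
G(15) = mex{0,3,2,2} = 1
G(16) = mex{0,3,2,2} = 1
G(17) = mex{0,3,3,2} = 1
G(18) = mex{1,0,3,3} = 2
G(19) = mex{1,0,3,3} = 2
G(20) = mex{1,0,0,3} = 2
G(21) = mex{2,1,0,0} = 3
G(22) = mex{2,1,0,0} = 3
G(23) = mex{2,1,1,0} = 3
G(24) = mex{3,2,1,1} = 0
G(25) = mex{3,2,1,1} = 0
G(n+12) = G(n) holds for n = 0,…,8 (a full window of length max(S) = 9), so the sequence is purely periodic with period 12.

12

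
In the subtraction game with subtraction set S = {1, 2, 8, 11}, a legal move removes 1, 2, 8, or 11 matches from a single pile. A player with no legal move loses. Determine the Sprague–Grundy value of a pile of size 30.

G(0) = 0
G(1) = mex{0} = 1
G(2) = mex{1,0} = 2
G(3) = mex{2,1} = 0
G(4) = mex{0,2} = 1
G(5) = mex{1,0} = 2
G(6) = mex{2,1} = 0
G(7) = mex{0,2} = 1
G(8) = mex{1,0,0} = 2
G(9) = mex{2,1,1} = 0
G(10) = mex{0,2,2} = 1
G(11) = mex{1,0,0,0} = 2
G(12) = mex{2,1,1,1} = 0
G(13) = mex{0,2,2,2} = 1
G(14) = mex{1,0,0,0} = 2
G(15) = mex{2,1,1,1} = 0
G(16) = mex{0,2,2,2} = 1
G(17) = mex{1,0,0,0} = 2
G(18) = mex{2,1,1,1} = 0
G(19) = mex{0,2,2,2} = 1
G(20) = mex{1,0,0,0} = 2
G(21) = mex{2,1,1,1} = 0
G(22) = mex{0,2,2,2} = 1
G(23) = mex{1,0,0,0} = 2
G(24) = mex{2,1,1,1} = 0
G(25) = mex{0,2,2,2} = 1
G(26) = mex{1,0,0,0} = 2
G(27) = mex{2,1,1,1} = 0
G(28) = mex{0,2,2,2} = 1
G(29) = mex{1,0,0,0} = 2
G(30) = mex{2,1,1,1} = 0

0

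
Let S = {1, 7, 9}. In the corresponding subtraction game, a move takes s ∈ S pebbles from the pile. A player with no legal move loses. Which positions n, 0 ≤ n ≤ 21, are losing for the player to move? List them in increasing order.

G(0) = 0
G(1) = mex{0} = 1
G(2) = mex{1} = 0
G(3) = mex{0} = 1
G(4) = mex{1} = 0
G(5) = mex{0} = 1
G(6) = mex{1} = 0
G(7) = mex{0,0} = 1
G(8) = mex{1,1} = 0
G(9) = mex{0,0,0} = 1
G(10) = mex{1,1,1} = 0
G(11) = mex{0,0,0} = 1
G(12) = mex{1,1,1} = 0
G(13) = mex{0,0,0} = 1
G(14) = mex{1,1,1} = 0
G(15) = mex{0,0,0} = 1
G(16) = mex{1,1,1} = 0
G(17) = mex{0,0,0} = 1
G(18) = mex{1,1,1} = 0
G(19) = mex{0,0,0} = 1
G(20) = mex{1,1,1} = 0
G(21) = mex{0,0,0} = 1
P-positions are exactly the n with G(n) = 0.

0, 2, 4, 6, 8, 10, 12, 14, 16, 18, 20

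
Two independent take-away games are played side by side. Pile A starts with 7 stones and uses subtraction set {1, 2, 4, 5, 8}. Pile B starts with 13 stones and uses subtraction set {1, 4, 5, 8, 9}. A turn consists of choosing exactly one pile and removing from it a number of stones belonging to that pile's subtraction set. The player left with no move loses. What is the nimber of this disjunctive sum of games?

0

Pile A, S = {1, 2, 4, 5, 8}:
G(0) = 0
G(1) = mex{0} = 1
G(2) = mex{1,0} = 2
G(3) = mex{2,1} = 0
G(4) = mex{0,2,0} = 1
G(5) = mex{1,0,1,0} = 2
G(6) = mex{2,1,2,1} = 0
G(7) = mex{0,2,0,2} = 1
G_A(7) = 1.
Pile B, S = {1, 4, 5, 8, 9}:
G(0) = 0
G(1) = mex{0} = 1
G(2) = mex{1} = 0
G(3) = mex{0} = 1
G(4) = mex{1,0} = 2
G(5) = mex{2,1,0} = 3
G(6) = mex{3,0,1} = 2
G(7) = mex{2,1,0} = 3
G(8) = mex{3,2,1,0} = 4
G(9) = mex{4,3,2,1,0} = 5
G(10) = mex{5,2,3,0,1} = 4
G(11) = mex{4,3,2,1,0} = 5
G(12) = mex{5,4,3,2,1} = 0
G(13) = mex{0,5,4,3,2} = 1
G_B(13) = 1.
Combined Grundy value = 1 ⊕ 1 = 0.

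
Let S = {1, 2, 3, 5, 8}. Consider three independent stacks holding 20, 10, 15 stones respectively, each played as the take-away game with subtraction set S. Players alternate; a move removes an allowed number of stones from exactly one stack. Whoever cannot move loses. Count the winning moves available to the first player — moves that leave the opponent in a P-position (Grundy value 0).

4

All stacks use S = {1, 2, 3, 5, 8}:
n :  0  1  2  3  4  5  6  7  8  9 10 11 12 13 14 15 16 17 18 19 20
G :  0  1  2  3  0  1  2  3  4  5  0  1  2  3  0  1  2  3  4  5  0
Stack A: G(20) = 0.
Stack B: G(10) = 0.
Stack C: G(15) = 1.
Combined Grundy value = 0 ⊕ 0 ⊕ 1 = 1.
A winning move leaves total XOR = 0, i.e. changes one component's Grundy value g to g ⊕ X where X is the current total.
Stack A: need g' = 0⊕1 = 1. Options: 20−1→G=5, 20−2→G=4, 20−3→G=3, 20−5→G=1, 20−8→G=2. Hits: 1.
Stack B: need g' = 0⊕1 = 1. Options: 10−1→G=5, 10−2→G=4, 10−3→G=3, 10−5→G=1, 10−8→G=2. Hits: 1.
Stack C: need g' = 1⊕1 = 0. Options: 15−1→G=0, 15−2→G=3, 15−3→G=2, 15−5→G=0, 15−8→G=3. Hits: 2.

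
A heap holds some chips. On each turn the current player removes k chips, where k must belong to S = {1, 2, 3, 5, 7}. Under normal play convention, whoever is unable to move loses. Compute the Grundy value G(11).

3

G(0) = 0
G(1) = mex{0} = 1
G(2) = mex{1,0} = 2
G(3) = mex{2,1,0} = 3
G(4) = mex{3,2,1} = 0
G(5) = mex{0,3,2,0} = 1
G(6) = mex{1,0,3,1} = 2
G(7) = mex{2,1,0,2,0} = 3
G(8) = mex{3,2,1,3,1} = 0
G(9) = mex{0,3,2,0,2} = 1
G(10) = mex{1,0,3,1,3} = 2
G(11) = mex{2,1,0,2,0} = 3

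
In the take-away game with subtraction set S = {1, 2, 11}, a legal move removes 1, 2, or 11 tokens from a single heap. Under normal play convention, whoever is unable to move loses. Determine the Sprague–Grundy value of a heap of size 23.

2

n :  0  1  2  3  4  5  6  7  8  9 10 11 12 13 14 15 16 17 18 19 20 21 22 23
G :  0  1  2  0  1  2  0  1  2  0  1  2  0  1  2  0  1  2  0  1  2  0  1  2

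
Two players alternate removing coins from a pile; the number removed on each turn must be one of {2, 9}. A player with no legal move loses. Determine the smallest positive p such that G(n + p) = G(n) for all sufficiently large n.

n :  0  1  2  3  4  5  6  7  8  9 10 11 12 13 14 15 16 17 18 19 20 21 22 23
G :  0  0  1  1  0  0  1  1  0  2  1  0  0  1  1  0  0  1  1  0  2  1  0  0
G(n+11) = G(n) holds for n = 0,…,8 (a full window of length max(S) = 9), so the sequence is purely periodic with period 11.

11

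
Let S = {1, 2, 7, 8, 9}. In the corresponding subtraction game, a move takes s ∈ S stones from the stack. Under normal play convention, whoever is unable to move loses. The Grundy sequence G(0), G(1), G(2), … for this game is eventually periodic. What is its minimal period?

16

G(0) = 0
G(1) = mex{0} = 1
G(2) = mex{1,0} = 2
G(3) = mex{2,1} = 0
G(4) = mex{0,2} = 1
G(5) = mex{1,0} = 2
G(6) = mex{2,1} = 0
G(7) = mex{0,2,0} = 1
G(8) = mex{1,0,1,0} = 2
G(9) = mex{2,1,2,1,0} = 3
G(10) = mex{3,2,0,2,1} = 4
G(11) = mex{4,3,1,0,2} = 5
G(12) = mex{5,4,2,1,0} = 3
G(13) = mex{3,5,0,2,1} = 4
G(14) = mex{4,3,1,0,2} = 5
G(15) = mex{5,4,2,1,0} = 3
G(16) = mex{3,5,3,2,1} = 0
G(17) = mex{0,3,4,3,2} = 1
G(18) = mex{1,0,5,4,3} = 2
G(19) = mex{2,1,3,5,4} = 0
G(20) = mex{0,2,4,3,5} = 1
G(21) = mex{1,0,5,4,3} = 2
G(22) = mex{2,1,3,5,4} = 0
G(23) = mex{0,2,0,3,5} = 1
G(24) = mex{1,0,1,0,3} = 2
G(25) = mex{2,1,2,1,0} = 3
G(26) = mex{3,2,0,2,1} = 4
G(27) = mex{4,3,1,0,2} = 5
G(28) = mex{5,4,2,1,0} = 3
G(29) = mex{3,5,0,2,1} = 4
G(30) = mex{4,3,1,0,2} = 5
G(31) = mex{5,4,2,1,0} = 3
G(32) = mex{3,5,3,2,1} = 0
G(33) = mex{0,3,4,3,2} = 1
G(n+16) = G(n) holds for n = 0,…,8 (a full window of length max(S) = 9), so the sequence is purely periodic with period 16.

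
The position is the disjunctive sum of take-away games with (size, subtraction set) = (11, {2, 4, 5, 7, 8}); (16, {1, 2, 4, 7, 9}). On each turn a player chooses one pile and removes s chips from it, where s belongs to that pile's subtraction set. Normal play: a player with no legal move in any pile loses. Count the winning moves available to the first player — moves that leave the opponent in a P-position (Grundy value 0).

Pile A, S = {2, 4, 5, 7, 8}:
n :  0  1  2  3  4  5  6  7  8  9 10 11
G :  0  0  1  1  2  2  3  3  4  4  0  0
G_A(11) = 0.
Pile B, S = {1, 2, 4, 7, 9}:
n :  0  1  2  3  4  5  6  7  8  9 10 11 12 13 14 15 16
G :  0  1  2  0  1  2  0  1  2  3  4  0  1  2  0  1  2
G_B(16) = 2.
Combined Grundy value = 0 ⊕ 2 = 2.
A winning move leaves total XOR = 0, i.e. changes one component's Grundy value g to g ⊕ X where X is the current total.
Pile A: need g' = 0⊕2 = 2. Options: 11−2→G=4, 11−4→G=3, 11−5→G=3, 11−7→G=2, 11−8→G=1. Hits: 1.
Pile B: need g' = 2⊕2 = 0. Options: 16−1→G=1, 16−2→G=0, 16−4→G=1, 16−7→G=3, 16−9→G=1. Hits: 1.

2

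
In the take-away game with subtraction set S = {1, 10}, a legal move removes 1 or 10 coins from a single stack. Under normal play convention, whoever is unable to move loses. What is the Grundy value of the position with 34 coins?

1

n :  0  1  2  3  4  5  6  7  8  9 10 11 12 13 14 15 16 17 18 19 20 21 22 23 24 25 26 27 28 29 30 31 32 33 34
G :  0  1  0  1  0  1  0  1  0  1  2  0  1  0  1  0  1  0  1  0  1  2  0  1  0  1  0  1  0  1  0  1  2  0  1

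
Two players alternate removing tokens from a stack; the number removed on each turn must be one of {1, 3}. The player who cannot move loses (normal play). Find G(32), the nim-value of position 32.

n :  0  1  2  3  4  5  6  7  8  9 10 11 12 13 14 15 16 17 18 19 20 21 22 23 24 25 26 27 28 29 30 31 32
G :  0  1  0  1  0  1  0  1  0  1  0  1  0  1  0  1  0  1  0  1  0  1  0  1  0  1  0  1  0  1  0  1  0

0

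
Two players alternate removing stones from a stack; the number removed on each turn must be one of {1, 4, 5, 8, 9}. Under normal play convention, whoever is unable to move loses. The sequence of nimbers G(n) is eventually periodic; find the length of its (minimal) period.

12

G(0) = 0
G(1) = mex{0} = 1
G(2) = mex{1} = 0
G(3) = mex{0} = 1
G(4) = mex{1,0} = 2
G(5) = mex{2,1,0} = 3
G(6) = mex{3,0,1} = 2
G(7) = mex{2,1,0} = 3
G(8) = mex{3,2,1,0} = 4
G(9) = mex{4,3,2,1,0} = 5
G(10) = mex{5,2,3,0,1} = 4
G(11) = mex{4,3,2,1,0} = 5
G(12) = mex{5,4,3,2,1} = 0
G(13) = mex{0,5,4,3,2} = 1
G(14) = mex{1,4,5,2,3} = 0
G(15) = mex{0,5,4,3,2} = 1
G(16) = mex{1,0,5,4,3} = 2
G(17) = mex{2,1,0,5,4} = 3
G(18) = mex{3,0,1,4,5} = 2
G(19) = mex{2,1,0,5,4} = 3
G(20) = mex{3,2,1,0,5} = 4
G(21) = mex{4,3,2,1,0} = 5
G(22) = mex{5,2,3,0,1} = 4
G(23) = mex{4,3,2,1,0} = 5
G(24) = mex{5,4,3,2,1} = 0
G(25) = mex{0,5,4,3,2} = 1
G(n+12) = G(n) holds for n = 0,…,8 (a full window of length max(S) = 9), so the sequence is purely periodic with period 12.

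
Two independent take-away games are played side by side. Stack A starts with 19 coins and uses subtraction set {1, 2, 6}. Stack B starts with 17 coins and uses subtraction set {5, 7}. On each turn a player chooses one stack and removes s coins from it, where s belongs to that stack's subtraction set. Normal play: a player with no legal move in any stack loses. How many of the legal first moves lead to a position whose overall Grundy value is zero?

Stack A, S = {1, 2, 6}:
n :  0  1  2  3  4  5  6  7  8  9 10 11 12 13 14 15 16 17 18 19
G :  0  1  2  0  1  2  3  0  1  2  0  1  2  3  0  1  2  0  1  2
G_A(19) = 2.
Stack B, S = {5, 7}:
n :  0  1  2  3  4  5  6  7  8  9 10 11 12 13 14 15 16 17
G :  0  0  0  0  0  1  1  1  1  1  2  2  0  0  0  0  0  1
G_B(17) = 1.
Combined Grundy value = 2 ⊕ 1 = 3.
A winning move leaves total XOR = 0, i.e. changes one component's Grundy value g to g ⊕ X where X is the current total.
Stack A: need g' = 2⊕3 = 1. Options: 19−1→G=1, 19−2→G=0, 19−6→G=3. Hits: 1.
Stack B: need g' = 1⊕3 = 2. Options: 17−5→G=0, 17−7→G=2. Hits: 1.

2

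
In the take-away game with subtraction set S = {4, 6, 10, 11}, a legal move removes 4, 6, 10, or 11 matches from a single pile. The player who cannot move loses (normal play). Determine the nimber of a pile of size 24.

n :  0  1  2  3  4  5  6  7  8  9 10 11 12 13 14 15 16 17 18 19 20 21 22 23 24
G :  0  0  0  0  1  1  1  1  2  2  2  2  3  3  3  0  0  0  0  1  1  1  1  2  2

2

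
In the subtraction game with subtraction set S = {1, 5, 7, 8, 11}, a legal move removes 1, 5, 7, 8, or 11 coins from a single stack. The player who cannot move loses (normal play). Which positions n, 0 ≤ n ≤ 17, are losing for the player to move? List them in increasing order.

0, 2, 4, 6, 16

G(0) = 0
G(1) = mex{0} = 1
G(2) = mex{1} = 0
G(3) = mex{0} = 1
G(4) = mex{1} = 0
G(5) = mex{0,0} = 1
G(6) = mex{1,1} = 0
G(7) = mex{0,0,0} = 1
G(8) = mex{1,1,1,0} = 2
G(9) = mex{2,0,0,1} = 3
G(10) = mex{3,1,1,0} = 2
G(11) = mex{2,0,0,1,0} = 3
G(12) = mex{3,1,1,0,1} = 2
G(13) = mex{2,2,0,1,0} = 3
G(14) = mex{3,3,1,0,1} = 2
G(15) = mex{2,2,2,1,0} = 3
G(16) = mex{3,3,3,2,1} = 0
G(17) = mex{0,2,2,3,0} = 1
P-positions are exactly the n with G(n) = 0.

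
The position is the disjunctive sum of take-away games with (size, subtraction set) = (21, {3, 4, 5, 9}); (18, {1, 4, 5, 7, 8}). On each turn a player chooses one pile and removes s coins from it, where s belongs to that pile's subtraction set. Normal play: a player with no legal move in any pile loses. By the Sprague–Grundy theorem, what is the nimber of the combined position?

1

Pile A, S = {3, 4, 5, 9}:
G(0) = 0
G(1) = mex{} = 0
G(2) = mex{} = 0
G(3) = mex{0} = 1
G(4) = mex{0,0} = 1
G(5) = mex{0,0,0} = 1
G(6) = mex{1,0,0} = 2
G(7) = mex{1,1,0} = 2
G(8) = mex{1,1,1} = 0
G(9) = mex{2,1,1,0} = 3
G(10) = mex{2,2,1,0} = 3
G(11) = mex{0,2,2,0} = 1
G(12) = mex{3,0,2,1} = 4
G(13) = mex{3,3,0,1} = 2
G(14) = mex{1,3,3,1} = 0
G(15) = mex{4,1,3,2} = 0
G(16) = mex{2,4,1,2} = 0
G(17) = mex{0,2,4,0} = 1
G(18) = mex{0,0,2,3} = 1
G(19) = mex{0,0,0,3} = 1
G(20) = mex{1,0,0,1} = 2
G(21) = mex{1,1,0,4} = 2
G_A(21) = 2.
Pile B, S = {1, 4, 5, 7, 8}:
G(0) = 0
G(1) = mex{0} = 1
G(2) = mex{1} = 0
G(3) = mex{0} = 1
G(4) = mex{1,0} = 2
G(5) = mex{2,1,0} = 3
G(6) = mex{3,0,1} = 2
G(7) = mex{2,1,0,0} = 3
G(8) = mex{3,2,1,1,0} = 4
G(9) = mex{4,3,2,0,1} = 5
G(10) = mex{5,2,3,1,0} = 4
G(11) = mex{4,3,2,2,1} = 0
G(12) = mex{0,4,3,3,2} = 1
G(13) = mex{1,5,4,2,3} = 0
G(14) = mex{0,4,5,3,2} = 1
G(15) = mex{1,0,4,4,3} = 2
G(16) = mex{2,1,0,5,4} = 3
G(17) = mex{3,0,1,4,5} = 2
G(18) = mex{2,1,0,0,4} = 3
G_B(18) = 3.
Combined Grundy value = 2 ⊕ 3 = 1.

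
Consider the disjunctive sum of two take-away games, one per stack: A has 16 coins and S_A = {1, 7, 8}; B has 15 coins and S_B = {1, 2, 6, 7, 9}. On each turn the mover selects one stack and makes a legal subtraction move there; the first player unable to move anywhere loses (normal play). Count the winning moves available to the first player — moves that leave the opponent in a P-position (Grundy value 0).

Stack A, S = {1, 7, 8}:
n :  0  1  2  3  4  5  6  7  8  9 10 11 12 13 14 15 16
G :  0  1  0  1  0  1  0  1  2  3  2  3  2  3  2  0  1
G_A(16) = 1.
Stack B, S = {1, 2, 6, 7, 9}:
G(0) = 0
G(1) = mex{0} = 1
G(2) = mex{1,0} = 2
G(3) = mex{2,1} = 0
G(4) = mex{0,2} = 1
G(5) = mex{1,0} = 2
G(6) = mex{2,1,0} = 3
G(7) = mex{3,2,1,0} = 4
G(8) = mex{4,3,2,1} = 0
G(9) = mex{0,4,0,2,0} = 1
G(10) = mex{1,0,1,0,1} = 2
G(11) = mex{2,1,2,1,2} = 0
G(12) = mex{0,2,3,2,0} = 1
G(13) = mex{1,0,4,3,1} = 2
G(14) = mex{2,1,0,4,2} = 3
G(15) = mex{3,2,1,0,3} = 4
G_B(15) = 4.
Combined Grundy value = 1 ⊕ 4 = 5.
A winning move leaves total XOR = 0, i.e. changes one component's Grundy value g to g ⊕ X where X is the current total.
Stack A: need g' = 1⊕5 = 4. Options: 16−1→G=0, 16−7→G=3, 16−8→G=2. Hits: 0.
Stack B: need g' = 4⊕5 = 1. Options: 15−1→G=3, 15−2→G=2, 15−6→G=1, 15−7→G=0, 15−9→G=3. Hits: 1.

1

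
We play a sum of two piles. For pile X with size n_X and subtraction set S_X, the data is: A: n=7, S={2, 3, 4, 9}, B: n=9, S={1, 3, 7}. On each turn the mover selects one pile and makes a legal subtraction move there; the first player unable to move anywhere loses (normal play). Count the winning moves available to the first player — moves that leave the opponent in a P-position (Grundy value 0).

4

Pile A, S = {2, 3, 4, 9}:
G(0) = 0
G(1) = mex{} = 0
G(2) = mex{0} = 1
G(3) = mex{0,0} = 1
G(4) = mex{1,0,0} = 2
G(5) = mex{1,1,0} = 2
G(6) = mex{2,1,1} = 0
G(7) = mex{2,2,1} = 0
G_A(7) = 0.
Pile B, S = {1, 3, 7}:
G(0) = 0
G(1) = mex{0} = 1
G(2) = mex{1} = 0
G(3) = mex{0,0} = 1
G(4) = mex{1,1} = 0
G(5) = mex{0,0} = 1
G(6) = mex{1,1} = 0
G(7) = mex{0,0,0} = 1
G(8) = mex{1,1,1} = 0
G(9) = mex{0,0,0} = 1
G_B(9) = 1.
Combined Grundy value = 0 ⊕ 1 = 1.
A winning move leaves total XOR = 0, i.e. changes one component's Grundy value g to g ⊕ X where X is the current total.
Pile A: need g' = 0⊕1 = 1. Options: 7−2→G=2, 7−3→G=2, 7−4→G=1. Hits: 1.
Pile B: need g' = 1⊕1 = 0. Options: 9−1→G=0, 9−3→G=0, 9−7→G=0. Hits: 3.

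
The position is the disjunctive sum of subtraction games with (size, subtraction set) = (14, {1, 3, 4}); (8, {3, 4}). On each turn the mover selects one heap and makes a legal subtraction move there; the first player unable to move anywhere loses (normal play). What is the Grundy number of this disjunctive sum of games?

Heap A, S = {1, 3, 4}:
n :  0  1  2  3  4  5  6  7  8  9 10 11 12 13 14
G :  0  1  0  1  2  3  2  0  1  0  1  2  3  2  0
G_A(14) = 0.
Heap B, S = {3, 4}:
G(0) = 0
G(1) = mex{} = 0
G(2) = mex{} = 0
G(3) = mex{0} = 1
G(4) = mex{0,0} = 1
G(5) = mex{0,0} = 1
G(6) = mex{1,0} = 2
G(7) = mex{1,1} = 0
G(8) = mex{1,1} = 0
G_B(8) = 0.
Combined Grundy value = 0 ⊕ 0 = 0.

0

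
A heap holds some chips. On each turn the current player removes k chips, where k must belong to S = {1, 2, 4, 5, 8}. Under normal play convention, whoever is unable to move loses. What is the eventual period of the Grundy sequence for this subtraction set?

3

n :  0  1  2  3  4  5  6  7  8  9 10 11 12 13 14
G :  0  1  2  0  1  2  0  1  2  0  1  2  0  1  2
G(n+3) = G(n) holds for n = 0,…,7 (a full window of length max(S) = 8), so the sequence is purely periodic with period 3.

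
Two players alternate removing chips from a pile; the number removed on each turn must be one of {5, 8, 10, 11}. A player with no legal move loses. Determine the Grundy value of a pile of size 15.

3

n :  0  1  2  3  4  5  6  7  8  9 10 11 12 13 14 15
G :  0  0  0  0  0  1  1  1  1  1  2  2  2  2  2  3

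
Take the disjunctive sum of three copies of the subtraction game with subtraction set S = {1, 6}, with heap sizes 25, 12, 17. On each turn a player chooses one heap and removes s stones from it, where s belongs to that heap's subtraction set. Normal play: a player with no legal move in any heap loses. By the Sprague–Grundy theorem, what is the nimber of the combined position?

All heaps use S = {1, 6}:
G(0) = 0
G(1) = mex{0} = 1
G(2) = mex{1} = 0
G(3) = mex{0} = 1
G(4) = mex{1} = 0
G(5) = mex{0} = 1
G(6) = mex{1,0} = 2
G(7) = mex{2,1} = 0
G(8) = mex{0,0} = 1
G(9) = mex{1,1} = 0
G(10) = mex{0,0} = 1
G(11) = mex{1,1} = 0
G(12) = mex{0,2} = 1
G(13) = mex{1,0} = 2
G(14) = mex{2,1} = 0
G(15) = mex{0,0} = 1
G(16) = mex{1,1} = 0
G(17) = mex{0,0} = 1
G(18) = mex{1,1} = 0
G(19) = mex{0,2} = 1
G(20) = mex{1,0} = 2
G(21) = mex{2,1} = 0
G(22) = mex{0,0} = 1
G(23) = mex{1,1} = 0
G(24) = mex{0,0} = 1
G(25) = mex{1,1} = 0
Heap A: G(25) = 0.
Heap B: G(12) = 1.
Heap C: G(17) = 1.
Combined Grundy value = 0 ⊕ 1 ⊕ 1 = 0.

0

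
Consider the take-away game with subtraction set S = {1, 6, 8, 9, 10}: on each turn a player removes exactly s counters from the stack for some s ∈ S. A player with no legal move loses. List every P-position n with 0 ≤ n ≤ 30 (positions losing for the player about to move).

G(0) = 0
G(1) = mex{0} = 1
G(2) = mex{1} = 0
G(3) = mex{0} = 1
G(4) = mex{1} = 0
G(5) = mex{0} = 1
G(6) = mex{1,0} = 2
G(7) = mex{2,1} = 0
G(8) = mex{0,0,0} = 1
G(9) = mex{1,1,1,0} = 2
G(10) = mex{2,0,0,1,0} = 3
G(11) = mex{3,1,1,0,1} = 2
G(12) = mex{2,2,0,1,0} = 3
G(13) = mex{3,0,1,0,1} = 2
G(14) = mex{2,1,2,1,0} = 3
G(15) = mex{3,2,0,2,1} = 4
G(16) = mex{4,3,1,0,2} = 5
G(17) = mex{5,2,2,1,0} = 3
G(18) = mex{3,3,3,2,1} = 0
G(19) = mex{0,2,2,3,2} = 1
G(20) = mex{1,3,3,2,3} = 0
G(21) = mex{0,4,2,3,2} = 1
G(22) = mex{1,5,3,2,3} = 0
G(23) = mex{0,3,4,3,2} = 1
G(24) = mex{1,0,5,4,3} = 2
G(25) = mex{2,1,3,5,4} = 0
G(26) = mex{0,0,0,3,5} = 1
G(27) = mex{1,1,1,0,3} = 2
G(28) = mex{2,0,0,1,0} = 3
G(29) = mex{3,1,1,0,1} = 2
G(30) = mex{2,2,0,1,0} = 3
P-positions are exactly the n with G(n) = 0.

0, 2, 4, 7, 18, 20, 22, 25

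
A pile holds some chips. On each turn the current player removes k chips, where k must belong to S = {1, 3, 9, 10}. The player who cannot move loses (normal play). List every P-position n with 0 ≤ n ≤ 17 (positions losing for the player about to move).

n :  0  1  2  3  4  5  6  7  8  9 10 11 12 13 14 15 16 17
G :  0  1  0  1  0  1  0  1  0  1  2  3  2  3  2  3  2  3
P-positions are exactly the n with G(n) = 0.

0, 2, 4, 6, 8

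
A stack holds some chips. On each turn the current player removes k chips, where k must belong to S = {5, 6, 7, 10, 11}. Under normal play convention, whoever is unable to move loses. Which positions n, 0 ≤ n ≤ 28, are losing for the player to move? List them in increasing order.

0, 1, 2, 3, 4, 16, 17, 18, 19, 20

G(0) = 0
G(1) = mex{} = 0
G(2) = mex{} = 0
G(3) = mex{} = 0
G(4) = mex{} = 0
G(5) = mex{0} = 1
G(6) = mex{0,0} = 1
G(7) = mex{0,0,0} = 1
G(8) = mex{0,0,0} = 1
G(9) = mex{0,0,0} = 1
G(10) = mex{1,0,0,0} = 2
G(11) = mex{1,1,0,0,0} = 2
G(12) = mex{1,1,1,0,0} = 2
G(13) = mex{1,1,1,0,0} = 2
G(14) = mex{1,1,1,0,0} = 2
G(15) = mex{2,1,1,1,0} = 3
G(16) = mex{2,2,1,1,1} = 0
G(17) = mex{2,2,2,1,1} = 0
G(18) = mex{2,2,2,1,1} = 0
G(19) = mex{2,2,2,1,1} = 0
G(20) = mex{3,2,2,2,1} = 0
G(21) = mex{0,3,2,2,2} = 1
G(22) = mex{0,0,3,2,2} = 1
G(23) = mex{0,0,0,2,2} = 1
G(24) = mex{0,0,0,2,2} = 1
G(25) = mex{0,0,0,3,2} = 1
G(26) = mex{1,0,0,0,3} = 2
G(27) = mex{1,1,0,0,0} = 2
G(28) = mex{1,1,1,0,0} = 2
P-positions are exactly the n with G(n) = 0.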